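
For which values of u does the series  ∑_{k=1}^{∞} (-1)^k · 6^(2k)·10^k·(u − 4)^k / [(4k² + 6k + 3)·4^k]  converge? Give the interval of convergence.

Apply the ratio test: |a_{k+1}| / |a_k| = [(4k² + 6k + 3)/(4(k+1)² + 6(k+1) + 3)] · 36·10/4, which tends to 90 as k → ∞.
Convergence for |u − 4| · 90 < 1, i.e. |u − 4| < 1/90. So R = 1/90.
When u = 361/90, absolute convergence follows by limit comparison with Σ 1/k².
At u = 359/90: the series is dominated by a constant times Σ 1/k², which converges (p = 2 > 1).

[359/90, 361/90]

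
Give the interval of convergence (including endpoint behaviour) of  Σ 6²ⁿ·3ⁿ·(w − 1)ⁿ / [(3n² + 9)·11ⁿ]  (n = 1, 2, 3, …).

[97/108, 119/108]

By the ratio test, |a_{n+1}/a_n| = [(3n² + 9)/(3(n+1)² + 9)] · 36·3/11 → 108/11.
Thus R = 1/(108/11) = 11/108.
Check w = 119/108: absolute convergence follows by limit comparison with Σ 1/n².
Endpoint w = 97/108: the terms are on the order of 1/n², so the series converges absolutely by comparison with the p-series (p = 2 > 1).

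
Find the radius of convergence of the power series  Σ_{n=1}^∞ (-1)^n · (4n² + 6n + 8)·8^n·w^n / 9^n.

R = 9/8

Ratio test: |a_{n+1}/a_n| = [(4(n+1)² + 6(n+1) + 8)/(4n² + 6n + 8)] · 8/9 → 8/9 as n → ∞.
Hence the series converges for |w| < 1/(8/9) = 9/8, so the radius of convergence is 9/8.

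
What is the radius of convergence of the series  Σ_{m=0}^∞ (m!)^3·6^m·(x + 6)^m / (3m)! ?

Apply the ratio test: |a_{m+1}| / |a_m| = (m+1)³/[(3m+1)·(3m+2)·(3m+3)] · 6, which tends to 2/9 as m → ∞.
Convergence for |x + 6| · 2/9 < 1, i.e. |x + 6| < 9/2. So R = 9/2.

R = 9/2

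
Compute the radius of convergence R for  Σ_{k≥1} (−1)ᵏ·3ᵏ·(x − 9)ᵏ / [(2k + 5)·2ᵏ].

The ratio of consecutive coefficients is [(2k + 5)/(2(k+1) + 5)] · 3/2 → 3/2.
Hence the series converges for |x − 9| < 1/(3/2) = 2/3, so the radius of convergence is 2/3.

R = 2/3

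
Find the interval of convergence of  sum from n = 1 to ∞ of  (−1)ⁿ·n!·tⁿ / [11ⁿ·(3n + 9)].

{0}

Apply the ratio test: |a_{n+1}| / |a_n| = (n+1) · 1/11 · (3n + 9)/(3(n+1) + 9), which tends to ∞ as n → ∞.
The terms grow without bound for any t ≠ 0, so R = 0 (convergence only at t = 0).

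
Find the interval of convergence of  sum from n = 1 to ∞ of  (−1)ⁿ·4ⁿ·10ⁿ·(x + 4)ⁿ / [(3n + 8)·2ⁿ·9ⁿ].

(-89/20, -71/20]

By the ratio test, |a_{n+1}/a_n| = [(3n + 8)/(3(n+1) + 8)] · 4·10/(2·9) → 20/9.
The series converges when 20/9 · |x + 4| < 1, giving R = 9/20.
Endpoint x = -71/20: the terms alternate in sign and decrease monotonically to 0 in absolute value (size ~ c/n), so the alternating series test gives convergence.
Check x = -89/20: the terms behave like c/n; limit comparison with the harmonic series gives divergence.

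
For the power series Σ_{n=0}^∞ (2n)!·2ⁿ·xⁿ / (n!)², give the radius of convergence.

Apply the ratio test: |a_{n+1}| / |a_n| = (2n+1)·(2n+2)/(n+1)² · 2, which tends to 8 as n → ∞.
Convergence for |x| · 8 < 1, i.e. |x| < 1/8. So R = 1/8.

R = 1/8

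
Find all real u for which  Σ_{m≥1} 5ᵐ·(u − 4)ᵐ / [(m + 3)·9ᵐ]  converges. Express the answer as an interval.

By the ratio test, |a_{m+1}/a_m| = [(m + 3)/((m+1) + 3)] · 5/9 → 5/9.
Convergence for |u − 4| · 5/9 < 1, i.e. |u − 4| < 9/5. So R = 9/5.
Check u = 29/5: comparison with the harmonic series Σ 1/m shows the series diverges.
Endpoint u = 11/5: convergence follows from the alternating series test (terms decrease monotonically to 0).

[11/5, 29/5)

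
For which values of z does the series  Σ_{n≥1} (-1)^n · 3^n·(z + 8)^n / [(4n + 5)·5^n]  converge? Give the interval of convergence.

The ratio of consecutive coefficients is [(4n + 5)/(4(n+1) + 5)] · 3/5 → 3/5.
Hence the series converges for |z + 8| < 1/(3/5) = 5/3, so the radius of convergence is 5/3.
When z = -19/3, the terms alternate in sign and decrease monotonically to 0 in absolute value (size ~ c/n), so the alternating series test gives convergence.
When z = -29/3, the terms are asymptotic to a nonzero constant times 1/n, so the series diverges by limit comparison with Σ 1/n.

(-29/3, -19/3]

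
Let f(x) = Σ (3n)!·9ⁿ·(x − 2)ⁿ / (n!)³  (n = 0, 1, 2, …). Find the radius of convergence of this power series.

R = 1/243

Apply the ratio test: |a_{n+1}| / |a_n| = (3n+1)·(3n+2)·(3n+3)/(n+1)³ · 9, which tends to 243 as n → ∞.
Hence the series converges for |x − 2| < 1/(243) = 1/243, so the radius of convergence is 1/243.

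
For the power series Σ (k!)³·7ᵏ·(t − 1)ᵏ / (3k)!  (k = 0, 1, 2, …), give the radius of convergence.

R = 27/7

Ratio test: |a_{k+1}/a_k| = (k+1)³/[(3k+1)·(3k+2)·(3k+3)] · 7 → 7/27 as k → ∞.
Convergence for |t − 1| · 7/27 < 1, i.e. |t − 1| < 27/7. So R = 27/7.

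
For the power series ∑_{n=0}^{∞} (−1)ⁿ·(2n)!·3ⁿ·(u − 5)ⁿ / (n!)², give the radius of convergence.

R = 1/12

The ratio of consecutive coefficients is (2n+1)·(2n+2)/(n+1)² · 3 → 12.
Hence the series converges for |u − 5| < 1/(12) = 1/12, so the radius of convergence is 1/12.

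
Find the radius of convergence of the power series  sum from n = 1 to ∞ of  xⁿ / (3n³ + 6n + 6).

Ratio test: |a_{n+1}/a_n| = (3n³ + 6n + 6)/(3(n+1)³ + 6(n+1) + 6) → 1 as n → ∞.
Hence R = 1.

R = 1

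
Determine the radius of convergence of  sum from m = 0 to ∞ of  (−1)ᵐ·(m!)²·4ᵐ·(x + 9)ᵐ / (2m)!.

The ratio of consecutive coefficients is (m+1)²/[(2m+1)·(2m+2)] · 4 → 1.
So the series converges when |x + 9| < 1 and diverges when |x + 9| > 1; R = 1.

R = 1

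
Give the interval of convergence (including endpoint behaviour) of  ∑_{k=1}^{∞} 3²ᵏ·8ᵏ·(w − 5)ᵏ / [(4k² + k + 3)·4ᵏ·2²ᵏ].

[43/9, 47/9]

By the ratio test, |a_{k+1}/a_k| = [(4k² + k + 3)/(4(k+1)² + (k+1) + 3)] · 9·8/(4·4) → 9/2.
Hence the series converges for |w − 5| < 1/(9/2) = 2/9, so the radius of convergence is 2/9.
Check w = 47/9: the series is dominated by a constant times Σ 1/k², which converges (p = 2 > 1).
At w = 43/9: the terms are on the order of 1/k², so the series converges absolutely by comparison with the p-series (p = 2 > 1).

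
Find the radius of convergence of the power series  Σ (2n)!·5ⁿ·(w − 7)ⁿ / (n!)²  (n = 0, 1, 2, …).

Apply the ratio test: |a_{n+1}| / |a_n| = (2n+1)·(2n+2)/(n+1)² · 5, which tends to 20 as n → ∞.
Convergence for |w − 7| · 20 < 1, i.e. |w − 7| < 1/20. So R = 1/20.

R = 1/20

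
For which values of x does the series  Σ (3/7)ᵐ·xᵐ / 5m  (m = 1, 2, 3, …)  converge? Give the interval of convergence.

Ratio test: |a_{m+1}/a_m| = [5m/5(m+1)] · 3/7 → 3/7 as m → ∞.
Thus R = 1/(3/7) = 7/3.
When x = 7/3, the terms are asymptotic to a nonzero constant times 1/m, so the series diverges by limit comparison with Σ 1/m.
Endpoint x = -7/3: the terms alternate in sign and decrease monotonically to 0 in absolute value (size ~ c/m), so the alternating series test gives convergence.

[-7/3, 7/3)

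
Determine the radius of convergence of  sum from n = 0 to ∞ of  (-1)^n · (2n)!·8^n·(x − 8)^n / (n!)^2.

R = 1/32

By the ratio test, |a_{n+1}/a_n| = (2n+1)·(2n+2)/(n+1)² · 8 → 32.
Convergence for |x − 8| · 32 < 1, i.e. |x − 8| < 1/32. So R = 1/32.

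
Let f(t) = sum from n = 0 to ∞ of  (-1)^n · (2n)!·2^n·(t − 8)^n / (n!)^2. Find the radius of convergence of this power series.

R = 1/8

Apply the ratio test: |a_{n+1}| / |a_n| = (2n+1)·(2n+2)/(n+1)² · 2, which tends to 8 as n → ∞.
Convergence for |t − 8| · 8 < 1, i.e. |t − 8| < 1/8. So R = 1/8.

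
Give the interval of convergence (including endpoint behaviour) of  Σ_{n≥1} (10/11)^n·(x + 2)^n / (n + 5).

The ratio of consecutive coefficients is [(n + 5)/((n+1) + 5)] · 10/11 → 10/11.
Thus R = 1/(10/11) = 11/10.
Endpoint x = -9/10: comparison with the harmonic series Σ 1/n shows the series diverges.
When x = -31/10, convergence follows from the alternating series test (terms decrease monotonically to 0).

[-31/10, -9/10)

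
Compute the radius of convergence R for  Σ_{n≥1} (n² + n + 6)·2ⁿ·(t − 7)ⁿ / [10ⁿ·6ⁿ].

The ratio of consecutive coefficients is [((n+1)² + (n+1) + 6)/(n² + n + 6)] · 2/(10·6) → 1/30.
Convergence for |t − 7| · 1/30 < 1, i.e. |t − 7| < 30. So R = 30.

R = 30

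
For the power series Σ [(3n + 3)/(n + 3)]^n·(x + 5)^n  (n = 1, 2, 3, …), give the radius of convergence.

Applying the root test, |a_n|^(1/n) = (3n + 3)/(n + 3) → 3.
Hence the series converges for |x + 5| < 1/(3) = 1/3, so the radius of convergence is 1/3.

R = 1/3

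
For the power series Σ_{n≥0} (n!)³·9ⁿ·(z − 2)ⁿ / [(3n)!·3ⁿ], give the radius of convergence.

R = 9

The ratio of consecutive coefficients is (n+1)³/[(3n+1)·(3n+2)·(3n+3)] · 9/3 → 1/9.
Hence the series converges for |z − 2| < 1/(1/9) = 9, so the radius of convergence is 9.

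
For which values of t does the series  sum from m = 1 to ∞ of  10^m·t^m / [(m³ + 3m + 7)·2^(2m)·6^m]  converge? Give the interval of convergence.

[-12/5, 12/5]

The ratio of consecutive coefficients is [(m³ + 3m + 7)/((m+1)³ + 3(m+1) + 7)] · 10/(4·6) → 5/12.
Hence the series converges for |t| < 1/(5/12) = 12/5, so the radius of convergence is 12/5.
Endpoint t = 12/5: absolute convergence follows by limit comparison with Σ 1/m³.
When t = -12/5, the terms are on the order of 1/m³, so the series converges absolutely by comparison with the p-series (p = 3 > 1).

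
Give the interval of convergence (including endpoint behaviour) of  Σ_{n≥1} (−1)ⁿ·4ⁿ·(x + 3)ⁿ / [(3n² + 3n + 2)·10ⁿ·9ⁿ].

Apply the ratio test: |a_{n+1}| / |a_n| = [(3n² + 3n + 2)/(3(n+1)² + 3(n+1) + 2)] · 4/(10·9), which tends to 2/45 as n → ∞.
Hence the series converges for |x + 3| < 1/(2/45) = 45/2, so the radius of convergence is 45/2.
At x = 39/2: absolute convergence follows by limit comparison with Σ 1/n².
Endpoint x = -51/2: the terms are on the order of 1/n², so the series converges absolutely by comparison with the p-series (p = 2 > 1).

[-51/2, 39/2]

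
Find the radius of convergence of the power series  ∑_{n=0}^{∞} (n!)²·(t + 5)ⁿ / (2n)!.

R = 4

By the ratio test, |a_{n+1}/a_n| = (n+1)²/[(2n+1)·(2n+2)] → 1/4.
Hence the series converges for |t + 5| < 1/(1/4) = 4, so the radius of convergence is 4.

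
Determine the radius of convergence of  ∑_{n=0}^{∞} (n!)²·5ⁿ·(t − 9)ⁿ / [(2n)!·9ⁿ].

R = 36/5

Apply the ratio test: |a_{n+1}| / |a_n| = (n+1)²/[(2n+1)·(2n+2)] · 5/9, which tends to 5/36 as n → ∞.
Thus R = 1/(5/36) = 36/5.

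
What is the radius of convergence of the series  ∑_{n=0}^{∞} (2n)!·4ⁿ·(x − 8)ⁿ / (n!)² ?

R = 1/16

Apply the ratio test: |a_{n+1}| / |a_n| = (2n+1)·(2n+2)/(n+1)² · 4, which tends to 16 as n → ∞.
Hence the series converges for |x − 8| < 1/(16) = 1/16, so the radius of convergence is 1/16.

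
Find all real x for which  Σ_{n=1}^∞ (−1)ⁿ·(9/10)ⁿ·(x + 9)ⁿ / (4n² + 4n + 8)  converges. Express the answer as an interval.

By the ratio test, |a_{n+1}/a_n| = [(4n² + 4n + 8)/(4(n+1)² + 4(n+1) + 8)] · 9/10 → 9/10.
Thus R = 1/(9/10) = 10/9.
When x = -71/9, the terms are on the order of 1/n², so the series converges absolutely by comparison with the p-series (p = 2 > 1).
At x = -91/9: the series is dominated by a constant times Σ 1/n², which converges (p = 2 > 1).

[-91/9, -71/9]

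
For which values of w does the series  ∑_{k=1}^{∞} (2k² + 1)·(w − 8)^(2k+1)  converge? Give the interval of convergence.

(7, 9)

By the ratio test, |a_{k+1}/a_k| = (2(k+1)² + 1)/(2k² + 1) → 1.
Writing y = (w − 8)², the series in y has radius 1, so |w − 8| < √(1) = 1 and R = 1.
At w = 9: the k-th term does not approach 0; divergence by the term test.
Endpoint w = 7: the terms have absolute value of order k², which does not tend to 0, so the series diverges by the divergence test.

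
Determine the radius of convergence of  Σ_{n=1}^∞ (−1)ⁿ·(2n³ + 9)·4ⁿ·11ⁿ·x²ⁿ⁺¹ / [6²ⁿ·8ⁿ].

By the ratio test, |a_{n+1}/a_n| = [(2(n+1)³ + 9)/(2n³ + 9)] · 4·11/(36·8) → 11/72.
Writing y = x², the series in y has radius 72/11, so |x| < √(72/11) and R = 6√22/11.

R = 6√22/11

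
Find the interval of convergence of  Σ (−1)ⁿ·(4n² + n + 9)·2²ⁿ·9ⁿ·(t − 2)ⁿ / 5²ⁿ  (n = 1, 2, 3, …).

(47/36, 97/36)

Apply the ratio test: |a_{n+1}| / |a_n| = [(4(n+1)² + (n+1) + 9)/(4n² + n + 9)] · 4·9/25, which tends to 36/25 as n → ∞.
Convergence for |t − 2| · 36/25 < 1, i.e. |t − 2| < 25/36. So R = 25/36.
When t = 97/36, the terms have absolute value of order n², which does not tend to 0, so the series diverges by the divergence test.
Check t = 47/36: the terms do not tend to 0, so the series diverges.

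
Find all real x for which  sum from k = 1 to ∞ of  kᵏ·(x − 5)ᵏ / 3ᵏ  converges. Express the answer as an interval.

Root test: |a_k|^(1/k) = k/3 → ∞.
The root grows without bound, so R = 0 (convergence only at x = 5).

{5}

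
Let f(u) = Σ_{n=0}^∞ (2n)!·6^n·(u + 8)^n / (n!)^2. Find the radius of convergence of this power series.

R = 1/24

Apply the ratio test: |a_{n+1}| / |a_n| = (2n+1)·(2n+2)/(n+1)² · 6, which tends to 24 as n → ∞.
Thus R = 1/(24) = 1/24.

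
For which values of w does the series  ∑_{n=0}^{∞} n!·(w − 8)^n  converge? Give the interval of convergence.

Apply the ratio test: |a_{n+1}| / |a_n| = (n+1), which tends to ∞ as n → ∞.
The ratio grows without bound, so the series diverges whenever (w − 8) ≠ 0; it converges only at w = 8. R = 0.

{8}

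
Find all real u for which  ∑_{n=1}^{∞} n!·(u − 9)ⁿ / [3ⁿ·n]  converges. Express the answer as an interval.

Ratio test: |a_{n+1}/a_n| = (n+1) · 1/3 · n/(n+1) → ∞ as n → ∞.
The terms grow without bound for any (u − 9) ≠ 0, so R = 0 (convergence only at u = 9).

{9}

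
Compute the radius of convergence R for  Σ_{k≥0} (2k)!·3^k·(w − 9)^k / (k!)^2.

Ratio test: |a_{k+1}/a_k| = (2k+1)·(2k+2)/(k+1)² · 3 → 12 as k → ∞.
Hence the series converges for |w − 9| < 1/(12) = 1/12, so the radius of convergence is 1/12.

R = 1/12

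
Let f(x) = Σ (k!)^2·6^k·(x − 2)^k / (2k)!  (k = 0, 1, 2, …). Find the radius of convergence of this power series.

Apply the ratio test: |a_{k+1}| / |a_k| = (k+1)²/[(2k+1)·(2k+2)] · 6, which tends to 3/2 as k → ∞.
Convergence for |x − 2| · 3/2 < 1, i.e. |x − 2| < 2/3. So R = 2/3.

R = 2/3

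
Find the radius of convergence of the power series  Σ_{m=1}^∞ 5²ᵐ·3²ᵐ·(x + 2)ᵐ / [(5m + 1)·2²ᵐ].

R = 4/225

Ratio test: |a_{m+1}/a_m| = [(5m + 1)/(5(m+1) + 1)] · 25·9/4 → 225/4 as m → ∞.
Thus R = 1/(225/4) = 4/225.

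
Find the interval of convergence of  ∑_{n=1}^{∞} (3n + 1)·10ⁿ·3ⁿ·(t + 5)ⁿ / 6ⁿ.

By the ratio test, |a_{n+1}/a_n| = [(3(n+1) + 1)/(3n + 1)] · 10·3/6 → 5.
Convergence for |t + 5| · 5 < 1, i.e. |t + 5| < 1/5. So R = 1/5.
Check t = -24/5: the terms have absolute value of order n, which does not tend to 0, so the series diverges by the divergence test.
Endpoint t = -26/5: the terms do not tend to 0, so the series diverges.

(-26/5, -24/5)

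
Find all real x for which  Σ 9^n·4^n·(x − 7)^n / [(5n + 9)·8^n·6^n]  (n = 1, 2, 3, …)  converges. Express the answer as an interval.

The ratio of consecutive coefficients is [(5n + 9)/(5(n+1) + 9)] · 9·4/(8·6) → 3/4.
The series converges when 3/4 · |x − 7| < 1, giving R = 4/3.
Endpoint x = 25/3: the terms behave like c/n; limit comparison with the harmonic series gives divergence.
At x = 17/3: an alternating series whose terms decrease to 0 in absolute value, so it converges by the Leibniz criterion.

[17/3, 25/3)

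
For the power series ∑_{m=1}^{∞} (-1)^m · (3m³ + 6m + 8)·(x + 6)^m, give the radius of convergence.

R = 1

The ratio of consecutive coefficients is (3(m+1)³ + 6(m+1) + 8)/(3m³ + 6m + 8) → 1.
Convergence for |x + 6| < 1, so R = 1.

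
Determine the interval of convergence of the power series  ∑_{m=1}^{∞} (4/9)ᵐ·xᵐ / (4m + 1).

[-9/4, 9/4)

The ratio of consecutive coefficients is [(4m + 1)/(4(m+1) + 1)] · 4/9 → 4/9.
Hence the series converges for |x| < 1/(4/9) = 9/4, so the radius of convergence is 9/4.
When x = 9/4, the terms behave like c/m; limit comparison with the harmonic series gives divergence.
Check x = -9/4: convergence follows from the alternating series test (terms decrease monotonically to 0).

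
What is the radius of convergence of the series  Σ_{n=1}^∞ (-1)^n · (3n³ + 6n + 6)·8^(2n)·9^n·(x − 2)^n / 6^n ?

R = 1/96

Ratio test: |a_{n+1}/a_n| = [(3(n+1)³ + 6(n+1) + 6)/(3n³ + 6n + 6)] · 64·9/6 → 96 as n → ∞.
The series converges when 96 · |x − 2| < 1, giving R = 1/96.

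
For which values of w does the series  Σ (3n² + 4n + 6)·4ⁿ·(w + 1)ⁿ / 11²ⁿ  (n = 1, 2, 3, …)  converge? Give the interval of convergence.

(-125/4, 117/4)

Ratio test: |a_{n+1}/a_n| = [(3(n+1)² + 4(n+1) + 6)/(3n² + 4n + 6)] · 4/121 → 4/121 as n → ∞.
Hence the series converges for |w + 1| < 1/(4/121) = 121/4, so the radius of convergence is 121/4.
Check w = 117/4: the n-th term does not approach 0; divergence by the term test.
Endpoint w = -125/4: the terms do not tend to 0, so the series diverges.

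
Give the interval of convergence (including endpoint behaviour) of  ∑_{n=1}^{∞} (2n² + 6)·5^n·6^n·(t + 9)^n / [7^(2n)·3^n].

Apply the ratio test: |a_{n+1}| / |a_n| = [(2(n+1)² + 6)/(2n² + 6)] · 5·6/(49·3), which tends to 10/49 as n → ∞.
The series converges when 10/49 · |t + 9| < 1, giving R = 49/10.
Check t = -41/10: the n-th term does not approach 0; divergence by the term test.
Endpoint t = -139/10: the n-th term does not approach 0; divergence by the term test.

(-139/10, -41/10)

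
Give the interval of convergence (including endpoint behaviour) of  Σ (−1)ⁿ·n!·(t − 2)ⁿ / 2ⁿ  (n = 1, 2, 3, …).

Ratio test: |a_{n+1}/a_n| = (n+1) · 1/2 → ∞ as n → ∞.
The ratio grows without bound, so the series diverges whenever (t − 2) ≠ 0; it converges only at t = 2. R = 0.

{2}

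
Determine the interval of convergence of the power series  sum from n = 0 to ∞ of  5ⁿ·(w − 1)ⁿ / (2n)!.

By the ratio test, |a_{n+1}/a_n| = 5 · 1/[(2n+1)·(2n+2)] → 0.
Since the limit is 0 < 1 for every w, the series converges on all of ℝ and R = ∞.

(−∞, ∞)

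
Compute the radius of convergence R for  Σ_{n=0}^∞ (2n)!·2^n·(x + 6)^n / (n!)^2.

The ratio of consecutive coefficients is (2n+1)·(2n+2)/(n+1)² · 2 → 8.
The series converges when 8 · |x + 6| < 1, giving R = 1/8.

R = 1/8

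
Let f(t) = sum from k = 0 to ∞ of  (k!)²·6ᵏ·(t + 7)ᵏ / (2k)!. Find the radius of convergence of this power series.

Ratio test: |a_{k+1}/a_k| = (k+1)²/[(2k+1)·(2k+2)] · 6 → 3/2 as k → ∞.
Hence the series converges for |t + 7| < 1/(3/2) = 2/3, so the radius of convergence is 2/3.

R = 2/3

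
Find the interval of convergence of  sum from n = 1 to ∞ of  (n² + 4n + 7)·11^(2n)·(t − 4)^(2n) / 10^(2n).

(34/11, 54/11)

The ratio of consecutive coefficients is [((n+1)² + 4(n+1) + 7)/(n² + 4n + 7)] · 121/100 → 121/100.
Since the exponent of (t − 4) increases by 2 each term, convergence requires |t − 4|² < 100/121, hence R = 10/11.
Endpoint t = 54/11: the terms do not tend to 0, so the series diverges.
At t = 34/11: the terms do not tend to 0, so the series diverges.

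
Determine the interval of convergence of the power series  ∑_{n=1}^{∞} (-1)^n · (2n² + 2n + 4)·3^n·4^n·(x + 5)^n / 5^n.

Apply the ratio test: |a_{n+1}| / |a_n| = [(2(n+1)² + 2(n+1) + 4)/(2n² + 2n + 4)] · 3·4/5, which tends to 12/5 as n → ∞.
Convergence for |x + 5| · 12/5 < 1, i.e. |x + 5| < 5/12. So R = 5/12.
Check x = -55/12: the n-th term does not approach 0; divergence by the term test.
Endpoint x = -65/12: the terms do not tend to 0, so the series diverges.

(-65/12, -55/12)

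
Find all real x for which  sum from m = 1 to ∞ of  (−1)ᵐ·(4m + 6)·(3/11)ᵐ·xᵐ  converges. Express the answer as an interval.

(-11/3, 11/3)

Apply the ratio test: |a_{m+1}| / |a_m| = [(4(m+1) + 6)/(4m + 6)] · 3/11, which tends to 3/11 as m → ∞.
Thus R = 1/(3/11) = 11/3.
At x = 11/3: the m-th term does not approach 0; divergence by the term test.
At x = -11/3: the m-th term does not approach 0; divergence by the term test.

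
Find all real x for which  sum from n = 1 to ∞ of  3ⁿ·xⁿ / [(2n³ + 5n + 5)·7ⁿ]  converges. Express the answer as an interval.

[-7/3, 7/3]

Apply the ratio test: |a_{n+1}| / |a_n| = [(2n³ + 5n + 5)/(2(n+1)³ + 5(n+1) + 5)] · 3/7, which tends to 3/7 as n → ∞.
Hence the series converges for |x| < 1/(3/7) = 7/3, so the radius of convergence is 7/3.
Endpoint x = 7/3: absolute convergence follows by limit comparison with Σ 1/n³.
Check x = -7/3: absolute convergence follows by limit comparison with Σ 1/n³.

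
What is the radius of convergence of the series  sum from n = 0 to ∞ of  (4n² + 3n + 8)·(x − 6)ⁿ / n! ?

R = ∞

By the ratio test, |a_{n+1}/a_n| = (4(n+1)² + 3(n+1) + 8)/(4n² + 3n + 8) · 1/(n+1) → 0.
The ratio tends to 0 regardless of x, hence R = ∞.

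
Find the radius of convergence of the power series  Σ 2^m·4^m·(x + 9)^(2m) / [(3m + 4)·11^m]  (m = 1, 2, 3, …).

R = √22/4

By the ratio test, |a_{m+1}/a_m| = [(3m + 4)/(3(m+1) + 4)] · 2·4/11 → 8/11.
Since the exponent of (x + 9) increases by 2 each term, convergence requires |x + 9|² < 11/8, hence R = √22/4.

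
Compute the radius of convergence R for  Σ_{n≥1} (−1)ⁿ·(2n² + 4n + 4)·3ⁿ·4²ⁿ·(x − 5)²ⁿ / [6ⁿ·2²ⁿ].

R = √2/2

By the ratio test, |a_{n+1}/a_n| = [(2(n+1)² + 4(n+1) + 4)/(2n² + 4n + 4)] · 3·16/(6·4) → 2.
Successive powers of (x − 5) differ by 2, so the series converges when |x − 5|² · 2 < 1, i.e. |x − 5| < √(1/2). So R = √2/2.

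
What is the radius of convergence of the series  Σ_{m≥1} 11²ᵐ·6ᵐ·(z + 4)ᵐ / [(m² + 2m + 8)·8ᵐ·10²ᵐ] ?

Ratio test: |a_{m+1}/a_m| = [(m² + 2m + 8)/((m+1)² + 2(m+1) + 8)] · 121·6/(8·100) → 363/400 as m → ∞.
The series converges when 363/400 · |z + 4| < 1, giving R = 400/363.

R = 400/363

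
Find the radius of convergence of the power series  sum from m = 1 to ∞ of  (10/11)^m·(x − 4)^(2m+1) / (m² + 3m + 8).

R = √110/10

Ratio test: |a_{m+1}/a_m| = [(m² + 3m + 8)/((m+1)² + 3(m+1) + 8)] · 10/11 → 10/11 as m → ∞.
Writing y = (x − 4)², the series in y has radius 11/10, so |x − 4| < √(11/10) and R = √110/10.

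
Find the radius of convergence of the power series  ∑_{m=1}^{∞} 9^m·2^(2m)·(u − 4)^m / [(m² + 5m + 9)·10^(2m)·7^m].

R = 175/9

Apply the ratio test: |a_{m+1}| / |a_m| = [(m² + 5m + 9)/((m+1)² + 5(m+1) + 9)] · 9·4/(100·7), which tends to 9/175 as m → ∞.
Hence the series converges for |u − 4| < 1/(9/175) = 175/9, so the radius of convergence is 175/9.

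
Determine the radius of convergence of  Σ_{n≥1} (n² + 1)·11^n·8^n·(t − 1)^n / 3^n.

R = 3/88

The ratio of consecutive coefficients is [((n+1)² + 1)/(n² + 1)] · 11·8/3 → 88/3.
The series converges when 88/3 · |t − 1| < 1, giving R = 3/88.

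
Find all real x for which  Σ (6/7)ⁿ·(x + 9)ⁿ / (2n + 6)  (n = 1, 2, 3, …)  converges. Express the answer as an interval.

Ratio test: |a_{n+1}/a_n| = [(2n + 6)/(2(n+1) + 6)] · 6/7 → 6/7 as n → ∞.
Hence the series converges for |x + 9| < 1/(6/7) = 7/6, so the radius of convergence is 7/6.
At x = -47/6: the terms are asymptotic to a nonzero constant times 1/n, so the series diverges by limit comparison with Σ 1/n.
Check x = -61/6: convergence follows from the alternating series test (terms decrease monotonically to 0).

[-61/6, -47/6)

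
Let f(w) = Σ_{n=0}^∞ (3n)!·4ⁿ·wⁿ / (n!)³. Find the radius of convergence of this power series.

By the ratio test, |a_{n+1}/a_n| = (3n+1)·(3n+2)·(3n+3)/(n+1)³ · 4 → 108.
The series converges when 108 · |w| < 1, giving R = 1/108.

R = 1/108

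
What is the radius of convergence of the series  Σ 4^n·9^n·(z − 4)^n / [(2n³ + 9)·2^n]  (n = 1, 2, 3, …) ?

Ratio test: |a_{n+1}/a_n| = [(2n³ + 9)/(2(n+1)³ + 9)] · 4·9/2 → 18 as n → ∞.
Convergence for |z − 4| · 18 < 1, i.e. |z − 4| < 1/18. So R = 1/18.

R = 1/18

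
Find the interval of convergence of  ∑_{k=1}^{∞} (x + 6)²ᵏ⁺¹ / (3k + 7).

(-7, -5)

Apply the ratio test: |a_{k+1}| / |a_k| = (3k + 7)/(3(k+1) + 7), which tends to 1 as k → ∞.
Successive powers of (x + 6) differ by 2, so the series converges when |x + 6|² · 1 < 1, i.e. |x + 6| < √(1) = 1. So R = 1.
Check x = -5: comparison with the harmonic series Σ 1/k shows the series diverges.
Endpoint x = -7: the terms behave like c/k; limit comparison with the harmonic series gives divergence.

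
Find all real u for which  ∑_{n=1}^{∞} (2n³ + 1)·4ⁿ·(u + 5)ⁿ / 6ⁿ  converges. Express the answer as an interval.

Apply the ratio test: |a_{n+1}| / |a_n| = [(2(n+1)³ + 1)/(2n³ + 1)] · 4/6, which tends to 2/3 as n → ∞.
Convergence for |u + 5| · 2/3 < 1, i.e. |u + 5| < 3/2. So R = 3/2.
When u = -7/2, the n-th term does not approach 0; divergence by the term test.
Check u = -13/2: the terms have absolute value of order n³, which does not tend to 0, so the series diverges by the divergence test.

(-13/2, -7/2)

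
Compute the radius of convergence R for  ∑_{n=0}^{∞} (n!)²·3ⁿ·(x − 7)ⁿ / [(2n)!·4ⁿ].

Ratio test: |a_{n+1}/a_n| = (n+1)²/[(2n+1)·(2n+2)] · 3/4 → 3/16 as n → ∞.
The series converges when 3/16 · |x − 7| < 1, giving R = 16/3.

R = 16/3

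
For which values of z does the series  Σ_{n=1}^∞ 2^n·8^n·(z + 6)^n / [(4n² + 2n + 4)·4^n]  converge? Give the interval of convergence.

[-25/4, -23/4]

Ratio test: |a_{n+1}/a_n| = [(4n² + 2n + 4)/(4(n+1)² + 2(n+1) + 4)] · 2·8/4 → 4 as n → ∞.
Thus R = 1/(4) = 1/4.
At z = -23/4: absolute convergence follows by limit comparison with Σ 1/n².
When z = -25/4, the terms are on the order of 1/n², so the series converges absolutely by comparison with the p-series (p = 2 > 1).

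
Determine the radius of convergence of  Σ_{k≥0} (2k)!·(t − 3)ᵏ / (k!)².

R = 1/4

By the ratio test, |a_{k+1}/a_k| = (2k+1)·(2k+2)/(k+1)² → 4.
The series converges when 4 · |t − 3| < 1, giving R = 1/4.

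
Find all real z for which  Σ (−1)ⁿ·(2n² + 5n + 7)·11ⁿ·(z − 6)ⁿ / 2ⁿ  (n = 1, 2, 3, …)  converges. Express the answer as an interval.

Ratio test: |a_{n+1}/a_n| = [(2(n+1)² + 5(n+1) + 7)/(2n² + 5n + 7)] · 11/2 → 11/2 as n → ∞.
Thus R = 1/(11/2) = 2/11.
Endpoint z = 68/11: the terms do not tend to 0, so the series diverges.
Endpoint z = 64/11: the n-th term does not approach 0; divergence by the term test.

(64/11, 68/11)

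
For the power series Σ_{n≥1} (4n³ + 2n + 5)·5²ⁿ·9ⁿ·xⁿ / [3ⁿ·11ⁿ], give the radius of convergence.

R = 11/75

By the ratio test, |a_{n+1}/a_n| = [(4(n+1)³ + 2(n+1) + 5)/(4n³ + 2n + 5)] · 25·9/(3·11) → 75/11.
The series converges when 75/11 · |x| < 1, giving R = 11/75.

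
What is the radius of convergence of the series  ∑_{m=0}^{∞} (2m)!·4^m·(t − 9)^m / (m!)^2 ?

Apply the ratio test: |a_{m+1}| / |a_m| = (2m+1)·(2m+2)/(m+1)² · 4, which tends to 16 as m → ∞.
Hence the series converges for |t − 9| < 1/(16) = 1/16, so the radius of convergence is 1/16.

R = 1/16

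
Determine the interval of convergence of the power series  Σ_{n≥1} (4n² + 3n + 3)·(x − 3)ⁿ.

By the ratio test, |a_{n+1}/a_n| = (4(n+1)² + 3(n+1) + 3)/(4n² + 3n + 3) → 1.
Hence R = 1.
At x = 4: the n-th term does not approach 0; divergence by the term test.
Endpoint x = 2: the terms have absolute value of order n², which does not tend to 0, so the series diverges by the divergence test.

(2, 4)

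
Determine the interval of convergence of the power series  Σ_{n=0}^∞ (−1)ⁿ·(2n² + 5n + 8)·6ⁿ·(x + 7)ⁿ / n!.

(−∞, ∞)

Apply the ratio test: |a_{n+1}| / |a_n| = (2(n+1)² + 5(n+1) + 8)/(2n² + 5n + 8) · 6 · 1/(n+1), which tends to 0 as n → ∞.
The ratio tends to 0 regardless of x, hence R = ∞.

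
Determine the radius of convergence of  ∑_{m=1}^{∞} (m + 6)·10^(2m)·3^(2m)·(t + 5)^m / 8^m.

Ratio test: |a_{m+1}/a_m| = [((m+1) + 6)/(m + 6)] · 100·9/8 → 225/2 as m → ∞.
The series converges when 225/2 · |t + 5| < 1, giving R = 2/225.

R = 2/225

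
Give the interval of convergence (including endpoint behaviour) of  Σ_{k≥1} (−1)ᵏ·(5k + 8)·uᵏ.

(-1, 1)

Apply the ratio test: |a_{k+1}| / |a_k| = (5(k+1) + 8)/(5k + 8), which tends to 1 as k → ∞.
Convergence for |u| < 1, so R = 1.
Endpoint u = 1: the k-th term does not approach 0; divergence by the term test.
When u = -1, the terms have absolute value of order k, which does not tend to 0, so the series diverges by the divergence test.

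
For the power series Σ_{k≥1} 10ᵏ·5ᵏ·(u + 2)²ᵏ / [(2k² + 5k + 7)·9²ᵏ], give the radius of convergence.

R = 9√2/10

By the ratio test, |a_{k+1}/a_k| = [(2k² + 5k + 7)/(2(k+1)² + 5(k+1) + 7)] · 10·5/81 → 50/81.
Successive powers of (u + 2) differ by 2, so the series converges when |u + 2|² · 50/81 < 1, i.e. |u + 2| < √(81/50). So R = 9√2/10.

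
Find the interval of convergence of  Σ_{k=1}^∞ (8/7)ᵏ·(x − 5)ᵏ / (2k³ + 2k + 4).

[33/8, 47/8]

Apply the ratio test: |a_{k+1}| / |a_k| = [(2k³ + 2k + 4)/(2(k+1)³ + 2(k+1) + 4)] · 8/7, which tends to 8/7 as k → ∞.
Convergence for |x − 5| · 8/7 < 1, i.e. |x − 5| < 7/8. So R = 7/8.
Check x = 47/8: absolute convergence follows by limit comparison with Σ 1/k³.
At x = 33/8: absolute convergence follows by limit comparison with Σ 1/k³.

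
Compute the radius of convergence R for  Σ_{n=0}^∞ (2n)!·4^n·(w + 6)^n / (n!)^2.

R = 1/16

Apply the ratio test: |a_{n+1}| / |a_n| = (2n+1)·(2n+2)/(n+1)² · 4, which tends to 16 as n → ∞.
Thus R = 1/(16) = 1/16.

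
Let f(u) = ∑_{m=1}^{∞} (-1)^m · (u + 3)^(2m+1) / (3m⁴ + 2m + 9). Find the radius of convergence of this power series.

R = 1

By the ratio test, |a_{m+1}/a_m| = (3m⁴ + 2m + 9)/(3(m+1)⁴ + 2(m+1) + 9) → 1.
Since the exponent of (u + 3) increases by 2 each term, convergence requires |u + 3|² < 1, hence R = 1.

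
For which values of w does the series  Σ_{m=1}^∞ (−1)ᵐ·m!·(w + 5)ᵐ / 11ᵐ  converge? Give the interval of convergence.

By the ratio test, |a_{m+1}/a_m| = (m+1) · 1/11 → ∞.
The terms grow without bound for any (w + 5) ≠ 0, so R = 0 (convergence only at w = -5).

{-5}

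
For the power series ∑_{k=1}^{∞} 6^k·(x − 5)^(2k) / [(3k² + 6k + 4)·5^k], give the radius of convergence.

R = √30/6

Apply the ratio test: |a_{k+1}| / |a_k| = [(3k² + 6k + 4)/(3(k+1)² + 6(k+1) + 4)] · 6/5, which tends to 6/5 as k → ∞.
Successive powers of (x − 5) differ by 2, so the series converges when |x − 5|² · 6/5 < 1, i.e. |x − 5| < √(5/6). So R = √30/6.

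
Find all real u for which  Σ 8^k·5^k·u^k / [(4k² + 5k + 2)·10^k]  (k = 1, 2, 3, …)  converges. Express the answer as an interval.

By the ratio test, |a_{k+1}/a_k| = [(4k² + 5k + 2)/(4(k+1)² + 5(k+1) + 2)] · 8·5/10 → 4.
Thus R = 1/(4) = 1/4.
At u = 1/4: absolute convergence follows by limit comparison with Σ 1/k².
When u = -1/4, the series is dominated by a constant times Σ 1/k², which converges (p = 2 > 1).

[-1/4, 1/4]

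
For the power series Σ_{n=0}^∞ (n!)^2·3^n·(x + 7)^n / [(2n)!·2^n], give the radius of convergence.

Ratio test: |a_{n+1}/a_n| = (n+1)²/[(2n+1)·(2n+2)] · 3/2 → 3/8 as n → ∞.
Hence the series converges for |x + 7| < 1/(3/8) = 8/3, so the radius of convergence is 8/3.

R = 8/3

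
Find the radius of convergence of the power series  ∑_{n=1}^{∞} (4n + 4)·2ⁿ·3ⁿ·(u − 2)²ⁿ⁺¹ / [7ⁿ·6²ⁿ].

R = √42

The ratio of consecutive coefficients is [(4(n+1) + 4)/(4n + 4)] · 2·3/(7·36) → 1/42.
Successive powers of (u − 2) differ by 2, so the series converges when |u − 2|² · 1/42 < 1, i.e. |u − 2| < √(42). So R = √42.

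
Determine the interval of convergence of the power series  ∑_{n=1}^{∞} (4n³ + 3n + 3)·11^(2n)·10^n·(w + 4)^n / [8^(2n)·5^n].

The ratio of consecutive coefficients is [(4(n+1)³ + 3(n+1) + 3)/(4n³ + 3n + 3)] · 121·10/(64·5) → 121/32.
Thus R = 1/(121/32) = 32/121.
Endpoint w = -452/121: the terms do not tend to 0, so the series diverges.
At w = -516/121: the n-th term does not approach 0; divergence by the term test.

(-516/121, -452/121)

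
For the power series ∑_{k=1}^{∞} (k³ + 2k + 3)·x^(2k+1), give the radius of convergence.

R = 1

Ratio test: |a_{k+1}/a_k| = ((k+1)³ + 2(k+1) + 3)/(k³ + 2k + 3) → 1 as k → ∞.
Successive powers of x differ by 2, so the series converges when |x|² · 1 < 1, i.e. |x| < √(1) = 1. So R = 1.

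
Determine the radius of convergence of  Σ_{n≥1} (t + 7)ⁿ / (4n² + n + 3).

By the ratio test, |a_{n+1}/a_n| = (4n² + n + 3)/(4(n+1)² + (n+1) + 3) → 1.
So the series converges when |t + 7| < 1 and diverges when |t + 7| > 1; R = 1.

R = 1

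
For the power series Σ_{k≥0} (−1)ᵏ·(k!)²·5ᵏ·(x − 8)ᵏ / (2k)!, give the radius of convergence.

R = 4/5

Apply the ratio test: |a_{k+1}| / |a_k| = (k+1)²/[(2k+1)·(2k+2)] · 5, which tends to 5/4 as k → ∞.
Convergence for |x − 8| · 5/4 < 1, i.e. |x − 8| < 4/5. So R = 4/5.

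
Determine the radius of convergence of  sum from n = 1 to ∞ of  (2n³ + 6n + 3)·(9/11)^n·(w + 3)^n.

The ratio of consecutive coefficients is [(2(n+1)³ + 6(n+1) + 3)/(2n³ + 6n + 3)] · 9/11 → 9/11.
Hence the series converges for |w + 3| < 1/(9/11) = 11/9, so the radius of convergence is 11/9.

R = 11/9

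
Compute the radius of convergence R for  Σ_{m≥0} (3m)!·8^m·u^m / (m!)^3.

R = 1/216

Ratio test: |a_{m+1}/a_m| = (3m+1)·(3m+2)·(3m+3)/(m+1)³ · 8 → 216 as m → ∞.
The series converges when 216 · |u| < 1, giving R = 1/216.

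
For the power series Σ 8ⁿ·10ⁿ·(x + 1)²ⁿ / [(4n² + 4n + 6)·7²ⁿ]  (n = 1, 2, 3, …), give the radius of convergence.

R = 7√5/20

By the ratio test, |a_{n+1}/a_n| = [(4n² + 4n + 6)/(4(n+1)² + 4(n+1) + 6)] · 8·10/49 → 80/49.
Successive powers of (x + 1) differ by 2, so the series converges when |x + 1|² · 80/49 < 1, i.e. |x + 1| < √(49/80). So R = 7√5/20.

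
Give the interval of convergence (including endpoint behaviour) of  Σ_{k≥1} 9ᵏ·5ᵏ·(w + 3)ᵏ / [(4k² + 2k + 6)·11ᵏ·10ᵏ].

Apply the ratio test: |a_{k+1}| / |a_k| = [(4k² + 2k + 6)/(4(k+1)² + 2(k+1) + 6)] · 9·5/(11·10), which tends to 9/22 as k → ∞.
The series converges when 9/22 · |w + 3| < 1, giving R = 22/9.
When w = -5/9, the terms are on the order of 1/k², so the series converges absolutely by comparison with the p-series (p = 2 > 1).
When w = -49/9, the series is dominated by a constant times Σ 1/k², which converges (p = 2 > 1).

[-49/9, -5/9]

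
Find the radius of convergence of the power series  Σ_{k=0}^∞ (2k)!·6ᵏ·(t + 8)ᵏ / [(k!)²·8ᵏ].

R = 1/3

By the ratio test, |a_{k+1}/a_k| = (2k+1)·(2k+2)/(k+1)² · 6/8 → 3.
The series converges when 3 · |t + 8| < 1, giving R = 1/3.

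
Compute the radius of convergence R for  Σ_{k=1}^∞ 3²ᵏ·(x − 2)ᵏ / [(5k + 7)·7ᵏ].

R = 7/9

Apply the ratio test: |a_{k+1}| / |a_k| = [(5k + 7)/(5(k+1) + 7)] · 9/7, which tends to 9/7 as k → ∞.
Convergence for |x − 2| · 9/7 < 1, i.e. |x − 2| < 7/9. So R = 7/9.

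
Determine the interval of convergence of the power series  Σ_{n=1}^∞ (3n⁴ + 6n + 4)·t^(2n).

(-1, 1)

By the ratio test, |a_{n+1}/a_n| = (3(n+1)⁴ + 6(n+1) + 4)/(3n⁴ + 6n + 4) → 1.
Successive powers of t differ by 2, so the series converges when |t|² · 1 < 1, i.e. |t| < √(1) = 1. So R = 1.
At t = 1: the terms have absolute value of order n⁴, which does not tend to 0, so the series diverges by the divergence test.
At t = -1: the terms have absolute value of order n⁴, which does not tend to 0, so the series diverges by the divergence test.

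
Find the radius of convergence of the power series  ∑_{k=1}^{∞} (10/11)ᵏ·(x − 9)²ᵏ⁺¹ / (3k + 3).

R = √110/10

The ratio of consecutive coefficients is [(3k + 3)/(3(k+1) + 3)] · 10/11 → 10/11.
Writing y = (x − 9)², the series in y has radius 11/10, so |x − 9| < √(11/10) and R = √110/10.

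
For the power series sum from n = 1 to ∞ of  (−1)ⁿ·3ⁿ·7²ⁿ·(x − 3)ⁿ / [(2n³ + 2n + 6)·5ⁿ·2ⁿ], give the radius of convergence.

R = 10/147

The ratio of consecutive coefficients is [(2n³ + 2n + 6)/(2(n+1)³ + 2(n+1) + 6)] · 3·49/(5·2) → 147/10.
Convergence for |x − 3| · 147/10 < 1, i.e. |x − 3| < 10/147. So R = 10/147.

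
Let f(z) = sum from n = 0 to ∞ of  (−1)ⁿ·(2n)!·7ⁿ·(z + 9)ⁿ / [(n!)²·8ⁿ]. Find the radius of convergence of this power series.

By the ratio test, |a_{n+1}/a_n| = (2n+1)·(2n+2)/(n+1)² · 7/8 → 7/2.
The series converges when 7/2 · |z + 9| < 1, giving R = 2/7.

R = 2/7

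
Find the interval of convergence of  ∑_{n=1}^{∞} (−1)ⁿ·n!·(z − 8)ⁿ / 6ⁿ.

The ratio of consecutive coefficients is (n+1) · 1/6 → ∞.
Since the ratio → ∞, the series diverges for every z ≠ 8, and R = 0.

{8}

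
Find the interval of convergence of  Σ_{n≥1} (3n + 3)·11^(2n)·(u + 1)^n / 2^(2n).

(-125/121, -117/121)

By the ratio test, |a_{n+1}/a_n| = [(3(n+1) + 3)/(3n + 3)] · 121/4 → 121/4.
Convergence for |u + 1| · 121/4 < 1, i.e. |u + 1| < 4/121. So R = 4/121.
At u = -117/121: the n-th term does not approach 0; divergence by the term test.
At u = -125/121: the n-th term does not approach 0; divergence by the term test.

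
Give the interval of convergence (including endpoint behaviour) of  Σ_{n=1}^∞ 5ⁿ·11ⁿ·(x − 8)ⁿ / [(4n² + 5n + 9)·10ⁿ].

[86/11, 90/11]

The ratio of consecutive coefficients is [(4n² + 5n + 9)/(4(n+1)² + 5(n+1) + 9)] · 5·11/10 → 11/2.
The series converges when 11/2 · |x − 8| < 1, giving R = 2/11.
Check x = 90/11: the terms are on the order of 1/n², so the series converges absolutely by comparison with the p-series (p = 2 > 1).
Endpoint x = 86/11: absolute convergence follows by limit comparison with Σ 1/n².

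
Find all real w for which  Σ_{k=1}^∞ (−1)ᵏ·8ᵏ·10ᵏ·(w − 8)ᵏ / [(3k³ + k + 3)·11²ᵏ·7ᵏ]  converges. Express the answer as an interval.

[-207/80, 1487/80]

The ratio of consecutive coefficients is [(3k³ + k + 3)/(3(k+1)³ + (k+1) + 3)] · 8·10/(121·7) → 80/847.
Thus R = 1/(80/847) = 847/80.
At w = 1487/80: the terms are on the order of 1/k³, so the series converges absolutely by comparison with the p-series (p = 3 > 1).
Endpoint w = -207/80: the series is dominated by a constant times Σ 1/k³, which converges (p = 3 > 1).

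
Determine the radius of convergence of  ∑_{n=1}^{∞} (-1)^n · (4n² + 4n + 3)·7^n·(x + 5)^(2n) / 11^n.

R = √77/7

Apply the ratio test: |a_{n+1}| / |a_n| = [(4(n+1)² + 4(n+1) + 3)/(4n² + 4n + 3)] · 7/11, which tends to 7/11 as n → ∞.
Writing y = (x + 5)², the series in y has radius 11/7, so |x + 5| < √(11/7) and R = √77/7.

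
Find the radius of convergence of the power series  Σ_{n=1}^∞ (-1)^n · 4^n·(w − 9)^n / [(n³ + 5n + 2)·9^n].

Ratio test: |a_{n+1}/a_n| = [(n³ + 5n + 2)/((n+1)³ + 5(n+1) + 2)] · 4/9 → 4/9 as n → ∞.
Convergence for |w − 9| · 4/9 < 1, i.e. |w − 9| < 9/4. So R = 9/4.

R = 9/4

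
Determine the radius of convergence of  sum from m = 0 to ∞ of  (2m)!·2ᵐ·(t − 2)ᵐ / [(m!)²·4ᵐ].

R = 1/2

The ratio of consecutive coefficients is (2m+1)·(2m+2)/(m+1)² · 2/4 → 2.
Convergence for |t − 2| · 2 < 1, i.e. |t − 2| < 1/2. So R = 1/2.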